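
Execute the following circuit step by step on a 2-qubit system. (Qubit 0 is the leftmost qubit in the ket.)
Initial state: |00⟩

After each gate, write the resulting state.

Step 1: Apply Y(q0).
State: i|10⟩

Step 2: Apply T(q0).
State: (-1/√2 + (1/√2)i)|10⟩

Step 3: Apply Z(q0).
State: (1/√2 - (1/√2)i)|10⟩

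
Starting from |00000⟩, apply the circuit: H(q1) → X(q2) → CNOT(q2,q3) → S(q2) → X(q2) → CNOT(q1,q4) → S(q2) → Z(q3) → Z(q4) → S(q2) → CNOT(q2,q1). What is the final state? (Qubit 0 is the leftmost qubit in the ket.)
-(1/√2)i|00010⟩ + (1/√2)i|01011⟩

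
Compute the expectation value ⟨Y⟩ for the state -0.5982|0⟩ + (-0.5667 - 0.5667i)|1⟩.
0.678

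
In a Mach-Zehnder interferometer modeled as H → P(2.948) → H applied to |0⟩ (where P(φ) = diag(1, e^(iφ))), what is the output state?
(0.00934 + 0.09619i)|0⟩ + (0.9907 - 0.09619i)|1⟩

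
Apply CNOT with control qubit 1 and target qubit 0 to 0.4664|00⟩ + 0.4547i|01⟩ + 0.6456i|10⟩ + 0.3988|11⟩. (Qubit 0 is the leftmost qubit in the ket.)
0.4664|00⟩ + 0.3988|01⟩ + 0.6456i|10⟩ + 0.4547i|11⟩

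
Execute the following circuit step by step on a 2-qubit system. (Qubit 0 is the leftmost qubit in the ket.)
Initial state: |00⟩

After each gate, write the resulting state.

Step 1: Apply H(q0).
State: 1/√2|00⟩ + 1/√2|10⟩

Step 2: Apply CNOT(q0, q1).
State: 1/√2|00⟩ + 1/√2|11⟩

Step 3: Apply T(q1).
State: 1/√2|00⟩ + (1/2 + (1/2)i)|11⟩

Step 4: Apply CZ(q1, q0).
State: 1/√2|00⟩ + (-1/2 - (1/2)i)|11⟩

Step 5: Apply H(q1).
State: 1/2|00⟩ + 1/2|01⟩ + (-1/√8 - (1/√8)i)|10⟩ + (1/√8 + (1/√8)i)|11⟩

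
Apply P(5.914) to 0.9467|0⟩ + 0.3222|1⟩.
0.9467|0⟩ + (0.3005 - 0.1163i)|1⟩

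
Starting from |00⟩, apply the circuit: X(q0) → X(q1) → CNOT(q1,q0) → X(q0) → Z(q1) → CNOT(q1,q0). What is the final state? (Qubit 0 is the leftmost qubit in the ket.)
-|01⟩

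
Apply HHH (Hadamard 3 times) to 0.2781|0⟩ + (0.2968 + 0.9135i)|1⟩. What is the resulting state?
(0.4065 + 0.6459i)|0⟩ + (-0.01322 - 0.6459i)|1⟩

H² = I, so H^3 = H: a single Hadamard. With (a, b) = (0.2781, (0.2968 + 0.9135i)), H gives ((a + b)/√2, (a − b)/√2) = ((0.4065 + 0.6459i), (-0.01322 - 0.6459i)).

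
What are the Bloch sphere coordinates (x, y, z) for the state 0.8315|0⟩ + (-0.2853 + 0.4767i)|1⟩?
(-0.4745, 0.7928, 0.3828)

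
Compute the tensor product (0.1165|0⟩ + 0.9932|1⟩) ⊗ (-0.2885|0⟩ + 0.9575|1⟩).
-0.03361|00⟩ + 0.1115|01⟩ - 0.2865|10⟩ + 0.951|11⟩

amp(|b₁b₂…⟩) = product of the factor amplitudes for bits b₁, b₂, …; only kets whose every factor amplitude is nonzero survive.
|00⟩: (0.1165)(-0.2885) = -0.03361
|01⟩: (0.1165)(0.9575) = 0.1115
|10⟩: (0.9932)(-0.2885) = -0.2865
|11⟩: (0.9932)(0.9575) = 0.951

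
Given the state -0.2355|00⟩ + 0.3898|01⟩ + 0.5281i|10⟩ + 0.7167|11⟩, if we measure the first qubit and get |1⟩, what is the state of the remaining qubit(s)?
0.5932i|0⟩ + 0.8051|1⟩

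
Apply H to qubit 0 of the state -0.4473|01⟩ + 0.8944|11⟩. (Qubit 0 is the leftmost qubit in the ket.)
0.3161|01⟩ - 0.9487|11⟩

H on qubit 0 mixes each pair of kets that differ only in qubit 0: amplitudes (a, b) of (|…0…⟩, |…1…⟩) become ((a + b)/√2, (a − b)/√2). Kets absent from the input have amplitude 0.
(|01⟩, |11⟩): (a, b) = (-0.4473, 0.8944) → (0.3161, -0.9487)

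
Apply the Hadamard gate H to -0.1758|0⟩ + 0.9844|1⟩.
0.5718|0⟩ - 0.8204|1⟩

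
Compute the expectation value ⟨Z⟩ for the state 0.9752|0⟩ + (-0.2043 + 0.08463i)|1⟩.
0.9021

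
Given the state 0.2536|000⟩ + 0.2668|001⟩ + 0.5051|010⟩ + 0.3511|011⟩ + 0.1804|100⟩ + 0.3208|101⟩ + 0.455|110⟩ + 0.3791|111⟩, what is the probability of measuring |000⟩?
0.06431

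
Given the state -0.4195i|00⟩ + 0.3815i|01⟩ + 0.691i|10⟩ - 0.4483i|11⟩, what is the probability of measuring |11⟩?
0.201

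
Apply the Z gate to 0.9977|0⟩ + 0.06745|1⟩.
0.9977|0⟩ - 0.06745|1⟩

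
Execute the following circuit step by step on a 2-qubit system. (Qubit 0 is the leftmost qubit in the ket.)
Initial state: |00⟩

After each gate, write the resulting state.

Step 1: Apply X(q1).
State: |01⟩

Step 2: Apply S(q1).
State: i|01⟩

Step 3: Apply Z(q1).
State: -i|01⟩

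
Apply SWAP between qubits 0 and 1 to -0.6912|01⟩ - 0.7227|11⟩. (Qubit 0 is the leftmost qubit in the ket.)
-0.6912|10⟩ - 0.7227|11⟩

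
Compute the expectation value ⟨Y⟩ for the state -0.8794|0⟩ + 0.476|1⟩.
0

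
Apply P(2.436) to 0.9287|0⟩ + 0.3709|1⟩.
0.9287|0⟩ + (-0.2823 + 0.2405i)|1⟩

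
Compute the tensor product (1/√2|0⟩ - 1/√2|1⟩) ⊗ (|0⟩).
1/√2|00⟩ - 1/√2|10⟩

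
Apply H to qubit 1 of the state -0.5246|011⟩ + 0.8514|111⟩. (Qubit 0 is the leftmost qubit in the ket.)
-0.3709|001⟩ + 0.3709|011⟩ + 0.602|101⟩ - 0.602|111⟩

H on qubit 1 mixes each pair of kets that differ only in qubit 1: amplitudes (a, b) of (|…0…⟩, |…1…⟩) become ((a + b)/√2, (a − b)/√2). Kets absent from the input have amplitude 0.
(|001⟩, |011⟩): (a, b) = (0, -0.5246) → (-0.3709, 0.3709)
(|101⟩, |111⟩): (a, b) = (0, 0.8514) → (0.602, -0.602)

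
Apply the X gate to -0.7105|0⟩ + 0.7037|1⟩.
0.7037|0⟩ - 0.7105|1⟩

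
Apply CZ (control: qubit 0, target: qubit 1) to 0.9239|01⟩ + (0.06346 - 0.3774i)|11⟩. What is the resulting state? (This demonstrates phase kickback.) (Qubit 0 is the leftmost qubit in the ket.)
0.9239|01⟩ + (-0.06346 + 0.3774i)|11⟩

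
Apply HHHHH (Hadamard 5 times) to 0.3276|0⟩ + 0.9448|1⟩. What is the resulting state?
0.8997|0⟩ - 0.4364|1⟩

H² = I, so H^5 = H: a single Hadamard. With (a, b) = (0.3276, 0.9448), H gives ((a + b)/√2, (a − b)/√2) = (0.8997, -0.4364).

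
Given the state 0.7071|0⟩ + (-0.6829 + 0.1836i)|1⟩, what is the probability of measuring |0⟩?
0.5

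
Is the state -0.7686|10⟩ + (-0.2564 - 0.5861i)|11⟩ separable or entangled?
Separable

Writing the state as a|00⟩ + b|01⟩ + c|10⟩ + d|11⟩, it is a product state iff ad − bc = 0.
Here (a, b, c, d) = (0, 0, -0.7686, (-0.2564 - 0.5861i)): ad − bc = (0)(-0.2564 - 0.5861i) − (0)(-0.7686) = 0, so the state is separable.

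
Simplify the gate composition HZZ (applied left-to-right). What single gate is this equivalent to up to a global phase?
H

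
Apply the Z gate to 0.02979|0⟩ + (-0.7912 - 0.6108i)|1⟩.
0.02979|0⟩ + (0.7912 + 0.6108i)|1⟩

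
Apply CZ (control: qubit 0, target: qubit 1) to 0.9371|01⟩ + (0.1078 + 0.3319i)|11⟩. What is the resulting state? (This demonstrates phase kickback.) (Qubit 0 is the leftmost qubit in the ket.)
0.9371|01⟩ + (-0.1078 - 0.3319i)|11⟩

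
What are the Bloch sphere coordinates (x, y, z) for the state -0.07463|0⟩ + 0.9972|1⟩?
(-0.1488, 0, -0.9888)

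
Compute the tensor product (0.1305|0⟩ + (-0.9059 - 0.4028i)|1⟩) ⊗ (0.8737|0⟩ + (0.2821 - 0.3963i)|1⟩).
0.114|00⟩ + (0.03681 - 0.05172i)|01⟩ + (-0.7915 - 0.3519i)|10⟩ + (-0.4152 + 0.2454i)|11⟩

amp(|b₁b₂…⟩) = product of the factor amplitudes for bits b₁, b₂, …; only kets whose every factor amplitude is nonzero survive.
|00⟩: (0.1305)(0.8737) = 0.114
|01⟩: (0.1305)(0.2821 - 0.3963i) = (0.03681 - 0.05172i)
|10⟩: (-0.9059 - 0.4028i)(0.8737) = (-0.7915 - 0.3519i)
|11⟩: (-0.9059 - 0.4028i)(0.2821 - 0.3963i) = (-0.4152 + 0.2454i)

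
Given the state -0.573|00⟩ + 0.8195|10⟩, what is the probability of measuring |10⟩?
0.6716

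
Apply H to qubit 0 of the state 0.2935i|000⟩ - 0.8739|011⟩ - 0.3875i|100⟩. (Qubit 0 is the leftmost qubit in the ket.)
-0.06647i|000⟩ - 0.6179|011⟩ + 0.4815i|100⟩ - 0.6179|111⟩

H on qubit 0 mixes each pair of kets that differ only in qubit 0: amplitudes (a, b) of (|…0…⟩, |…1…⟩) become ((a + b)/√2, (a − b)/√2). Kets absent from the input have amplitude 0.
(|000⟩, |100⟩): (a, b) = (0.2935i, -0.3875i) → (-0.06647i, 0.4815i)
(|011⟩, |111⟩): (a, b) = (-0.8739, 0) → (-0.6179, -0.6179)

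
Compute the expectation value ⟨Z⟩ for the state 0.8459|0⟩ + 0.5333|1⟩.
0.4311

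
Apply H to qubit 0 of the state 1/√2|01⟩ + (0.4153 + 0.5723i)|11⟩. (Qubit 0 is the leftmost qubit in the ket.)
(0.7937 + 0.4047i)|01⟩ + (0.2063 - 0.4047i)|11⟩

H on qubit 0 mixes each pair of kets that differ only in qubit 0: amplitudes (a, b) of (|…0…⟩, |…1…⟩) become ((a + b)/√2, (a − b)/√2). Kets absent from the input have amplitude 0.
(|01⟩, |11⟩): (a, b) = (1/√2, (0.4153 + 0.5723i)) → ((0.7937 + 0.4047i), (0.2063 - 0.4047i))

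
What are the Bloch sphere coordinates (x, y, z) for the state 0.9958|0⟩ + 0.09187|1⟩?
(0.183, 0, 0.9832)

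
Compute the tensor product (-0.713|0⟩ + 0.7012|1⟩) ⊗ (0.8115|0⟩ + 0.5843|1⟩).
-0.5786|00⟩ - 0.4166|01⟩ + 0.569|10⟩ + 0.4097|11⟩

amp(|b₁b₂…⟩) = product of the factor amplitudes for bits b₁, b₂, …; only kets whose every factor amplitude is nonzero survive.
|00⟩: (-0.713)(0.8115) = -0.5786
|01⟩: (-0.713)(0.5843) = -0.4166
|10⟩: (0.7012)(0.8115) = 0.569
|11⟩: (0.7012)(0.5843) = 0.4097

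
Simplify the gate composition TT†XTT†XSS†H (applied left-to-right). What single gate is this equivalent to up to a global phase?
H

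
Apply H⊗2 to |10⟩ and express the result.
1/2|00⟩ + 1/2|01⟩ - 1/2|10⟩ - 1/2|11⟩

H⊗2 gives amp(|y⟩) = (1/2) Σ_x (−1)^(x·y) amp(|x⟩), where x·y is the number of positions in which both x and y have a 1.
|00⟩: (1)/2 = 1/2
|01⟩: (1)/2 = 1/2
|10⟩: (-1)/2 = -1/2
|11⟩: (-1)/2 = -1/2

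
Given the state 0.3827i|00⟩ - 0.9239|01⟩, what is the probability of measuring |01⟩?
0.8536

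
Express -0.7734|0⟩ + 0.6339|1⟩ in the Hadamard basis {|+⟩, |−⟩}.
-0.09864|+⟩ - 0.9951|−⟩

With |ψ⟩ = α|0⟩ + β|1⟩, the Hadamard-basis coefficients are ⟨+|ψ⟩ = (α + β)/√2 and ⟨−|ψ⟩ = (α − β)/√2.
Here α = -0.7734, β = 0.6339: (α + β)/√2 = -0.09864, (α − β)/√2 = -0.9951.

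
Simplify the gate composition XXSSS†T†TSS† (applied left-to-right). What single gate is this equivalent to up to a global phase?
S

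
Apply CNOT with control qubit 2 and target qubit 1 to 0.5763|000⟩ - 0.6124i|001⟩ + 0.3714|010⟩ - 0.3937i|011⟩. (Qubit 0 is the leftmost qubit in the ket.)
0.5763|000⟩ - 0.3937i|001⟩ + 0.3714|010⟩ - 0.6124i|011⟩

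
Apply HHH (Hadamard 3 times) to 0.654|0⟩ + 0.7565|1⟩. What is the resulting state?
0.9974|0⟩ - 0.07248|1⟩

H² = I, so H^3 = H: a single Hadamard. With (a, b) = (0.654, 0.7565), H gives ((a + b)/√2, (a − b)/√2) = (0.9974, -0.07248).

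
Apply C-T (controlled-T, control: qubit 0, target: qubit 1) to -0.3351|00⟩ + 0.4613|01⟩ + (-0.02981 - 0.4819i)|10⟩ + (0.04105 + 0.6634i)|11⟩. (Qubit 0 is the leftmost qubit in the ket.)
-0.3351|00⟩ + 0.4613|01⟩ + (-0.02981 - 0.4819i)|10⟩ + (-0.4401 + 0.4981i)|11⟩

C-T leaves the control-|0⟩ kets |00⟩, |01⟩ unchanged and applies T to qubit 1 on the control-|1⟩ pair (|10⟩, |11⟩).
T = [[1, 0], [0, (1/√2 + (1/√2)i)]].
With a = amp(|10⟩) = (-0.02981 - 0.4819i) and b = amp(|11⟩) = (0.04105 + 0.6634i):
new amp(|10⟩) = (1)·a = (-0.02981 - 0.4819i)
new amp(|11⟩) = (1/√2 + (1/√2)i)·b = (-0.4401 + 0.4981i)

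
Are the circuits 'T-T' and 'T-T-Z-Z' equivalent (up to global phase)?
Yes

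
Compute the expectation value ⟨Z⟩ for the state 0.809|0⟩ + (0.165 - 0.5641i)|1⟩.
0.309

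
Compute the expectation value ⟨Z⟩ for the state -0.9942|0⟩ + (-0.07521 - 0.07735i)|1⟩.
0.9768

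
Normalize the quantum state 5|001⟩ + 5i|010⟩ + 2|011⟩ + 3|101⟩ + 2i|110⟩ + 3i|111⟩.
0.5735|001⟩ + 0.5735i|010⟩ + 0.2294|011⟩ + 0.3441|101⟩ + 0.2294i|110⟩ + 0.3441i|111⟩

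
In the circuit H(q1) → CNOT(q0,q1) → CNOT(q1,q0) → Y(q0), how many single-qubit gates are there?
2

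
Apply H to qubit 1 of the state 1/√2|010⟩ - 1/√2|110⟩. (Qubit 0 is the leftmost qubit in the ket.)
1/2|000⟩ - 1/2|010⟩ - 1/2|100⟩ + 1/2|110⟩

H on qubit 1 mixes each pair of kets that differ only in qubit 1: amplitudes (a, b) of (|…0…⟩, |…1…⟩) become ((a + b)/√2, (a − b)/√2). Kets absent from the input have amplitude 0.
(|000⟩, |010⟩): (a, b) = (0, 1/√2) → (1/2, -1/2)
(|100⟩, |110⟩): (a, b) = (0, -1/√2) → (-1/2, 1/2)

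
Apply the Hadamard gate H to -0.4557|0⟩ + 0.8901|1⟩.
0.3072|0⟩ - 0.9516|1⟩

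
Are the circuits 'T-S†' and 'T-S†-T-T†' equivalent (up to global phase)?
Yes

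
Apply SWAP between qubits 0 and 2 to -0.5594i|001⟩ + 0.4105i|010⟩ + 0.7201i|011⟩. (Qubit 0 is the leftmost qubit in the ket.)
0.4105i|010⟩ - 0.5594i|100⟩ + 0.7201i|110⟩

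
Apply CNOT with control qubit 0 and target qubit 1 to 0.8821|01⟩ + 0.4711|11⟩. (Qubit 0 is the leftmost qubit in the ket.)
0.8821|01⟩ + 0.4711|10⟩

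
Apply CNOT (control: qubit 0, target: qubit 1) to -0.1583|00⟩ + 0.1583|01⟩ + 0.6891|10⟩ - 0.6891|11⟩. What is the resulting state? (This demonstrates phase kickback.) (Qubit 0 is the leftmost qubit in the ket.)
-0.1583|00⟩ + 0.1583|01⟩ - 0.6891|10⟩ + 0.6891|11⟩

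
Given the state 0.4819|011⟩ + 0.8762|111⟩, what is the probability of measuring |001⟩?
0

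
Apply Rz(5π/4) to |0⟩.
(-0.3827 - 0.9239i)|0⟩

Rz(5π/4) = [[e^(−iθ/2), 0], [0, e^(iθ/2)]] with e^(±iθ/2) = cos(θ/2) ± i·sin(θ/2); θ = 5π/4, cos(θ/2) ≈ -0.382683, sin(θ/2) ≈ 0.92388.
With a = amp(|0⟩) = 1 and b = amp(|1⟩) = 0:
new amp(|0⟩) = (-0.382683 - 0.92388i)·a = (-0.3827 - 0.9239i)
new amp(|1⟩) = (-0.382683 + 0.92388i)·b = 0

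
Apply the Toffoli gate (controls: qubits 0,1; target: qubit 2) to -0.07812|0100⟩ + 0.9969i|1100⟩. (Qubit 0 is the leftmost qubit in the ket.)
-0.07812|0100⟩ + 0.9969i|1110⟩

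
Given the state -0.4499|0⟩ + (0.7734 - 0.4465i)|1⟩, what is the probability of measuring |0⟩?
0.2024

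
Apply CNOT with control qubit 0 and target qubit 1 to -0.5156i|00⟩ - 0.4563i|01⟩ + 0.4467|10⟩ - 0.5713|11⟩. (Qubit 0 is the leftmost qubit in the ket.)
-0.5156i|00⟩ - 0.4563i|01⟩ - 0.5713|10⟩ + 0.4467|11⟩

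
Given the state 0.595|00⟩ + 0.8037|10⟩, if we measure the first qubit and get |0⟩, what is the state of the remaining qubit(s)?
|0⟩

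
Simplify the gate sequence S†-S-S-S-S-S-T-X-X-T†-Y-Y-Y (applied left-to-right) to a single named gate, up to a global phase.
Y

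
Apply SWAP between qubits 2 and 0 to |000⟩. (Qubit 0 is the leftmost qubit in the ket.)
|000⟩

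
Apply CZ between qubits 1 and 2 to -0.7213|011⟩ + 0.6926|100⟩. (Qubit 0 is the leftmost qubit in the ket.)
0.7213|011⟩ + 0.6926|100⟩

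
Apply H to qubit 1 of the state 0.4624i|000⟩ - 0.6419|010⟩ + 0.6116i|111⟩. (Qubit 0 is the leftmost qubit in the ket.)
(-0.4539 + 0.327i)|000⟩ + (0.4539 + 0.327i)|010⟩ + 0.4325i|101⟩ - 0.4325i|111⟩

H on qubit 1 mixes each pair of kets that differ only in qubit 1: amplitudes (a, b) of (|…0…⟩, |…1…⟩) become ((a + b)/√2, (a − b)/√2). Kets absent from the input have amplitude 0.
(|000⟩, |010⟩): (a, b) = (0.4624i, -0.6419) → ((-0.4539 + 0.327i), (0.4539 + 0.327i))
(|101⟩, |111⟩): (a, b) = (0, 0.6116i) → (0.4325i, -0.4325i)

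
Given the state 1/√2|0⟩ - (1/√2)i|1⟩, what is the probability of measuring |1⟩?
1/2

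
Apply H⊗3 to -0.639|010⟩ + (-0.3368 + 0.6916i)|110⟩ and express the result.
(-0.345 + 0.2445i)|000⟩ + (-0.345 + 0.2445i)|001⟩ + (0.345 - 0.2445i)|010⟩ + (0.345 - 0.2445i)|011⟩ + (-0.1068 - 0.2445i)|100⟩ + (-0.1068 - 0.2445i)|101⟩ + (0.1068 + 0.2445i)|110⟩ + (0.1068 + 0.2445i)|111⟩

H⊗3 gives amp(|y⟩) = (1/2√2) Σ_x (−1)^(x·y) amp(|x⟩), where x·y is the number of positions in which both x and y have a 1.
|000⟩: (-0.639 + (-0.3368 + 0.6916i))/(2√2) = (-0.345 + 0.2445i)
|001⟩: (-0.639 + (-0.3368 + 0.6916i))/(2√2) = (-0.345 + 0.2445i)
|010⟩: (0.639 - (-0.3368 + 0.6916i))/(2√2) = (0.345 - 0.2445i)
|011⟩: (0.639 - (-0.3368 + 0.6916i))/(2√2) = (0.345 - 0.2445i)
|100⟩: (-0.639 - (-0.3368 + 0.6916i))/(2√2) = (-0.1068 - 0.2445i)
|101⟩: (-0.639 - (-0.3368 + 0.6916i))/(2√2) = (-0.1068 - 0.2445i)
|110⟩: (0.639 + (-0.3368 + 0.6916i))/(2√2) = (0.1068 + 0.2445i)
|111⟩: (0.639 + (-0.3368 + 0.6916i))/(2√2) = (0.1068 + 0.2445i)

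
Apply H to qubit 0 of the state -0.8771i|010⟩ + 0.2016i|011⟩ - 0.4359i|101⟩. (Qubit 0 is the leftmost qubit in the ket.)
-0.3082i|001⟩ - 0.6202i|010⟩ + 0.1426i|011⟩ + 0.3082i|101⟩ - 0.6202i|110⟩ + 0.1426i|111⟩

H on qubit 0 mixes each pair of kets that differ only in qubit 0: amplitudes (a, b) of (|…0…⟩, |…1…⟩) become ((a + b)/√2, (a − b)/√2). Kets absent from the input have amplitude 0.
(|001⟩, |101⟩): (a, b) = (0, -0.4359i) → (-0.3082i, 0.3082i)
(|010⟩, |110⟩): (a, b) = (-0.8771i, 0) → (-0.6202i, -0.6202i)
(|011⟩, |111⟩): (a, b) = (0.2016i, 0) → (0.1426i, 0.1426i)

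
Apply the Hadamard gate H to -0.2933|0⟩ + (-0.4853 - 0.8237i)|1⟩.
(-0.5506 - 0.5824i)|0⟩ + (0.1358 + 0.5824i)|1⟩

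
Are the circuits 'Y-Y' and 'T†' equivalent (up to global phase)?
No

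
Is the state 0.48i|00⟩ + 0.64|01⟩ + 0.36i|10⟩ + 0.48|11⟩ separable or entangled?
Separable

Writing the state as a|00⟩ + b|01⟩ + c|10⟩ + d|11⟩, it is a product state iff ad − bc = 0.
Here (a, b, c, d) = (0.48i, 0.64, 0.36i, 0.48): ad − bc = (0.48i)(0.48) − (0.64)(0.36i) = 0, so the state is separable.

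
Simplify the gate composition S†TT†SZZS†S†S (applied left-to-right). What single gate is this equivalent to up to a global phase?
S†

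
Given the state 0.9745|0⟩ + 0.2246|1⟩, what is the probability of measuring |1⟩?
0.05045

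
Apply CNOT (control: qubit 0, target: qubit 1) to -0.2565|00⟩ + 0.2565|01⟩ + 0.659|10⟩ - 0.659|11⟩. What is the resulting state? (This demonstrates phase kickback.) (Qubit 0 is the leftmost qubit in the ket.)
-0.2565|00⟩ + 0.2565|01⟩ - 0.659|10⟩ + 0.659|11⟩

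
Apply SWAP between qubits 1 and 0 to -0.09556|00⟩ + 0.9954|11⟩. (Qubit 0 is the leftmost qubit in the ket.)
-0.09556|00⟩ + 0.9954|11⟩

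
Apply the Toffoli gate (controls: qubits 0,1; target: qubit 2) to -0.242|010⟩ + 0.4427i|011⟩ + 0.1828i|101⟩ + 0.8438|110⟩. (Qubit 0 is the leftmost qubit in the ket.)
-0.242|010⟩ + 0.4427i|011⟩ + 0.1828i|101⟩ + 0.8438|111⟩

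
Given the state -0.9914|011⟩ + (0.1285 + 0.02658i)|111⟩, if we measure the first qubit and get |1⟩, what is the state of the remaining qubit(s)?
(0.9793 + 0.2026i)|11⟩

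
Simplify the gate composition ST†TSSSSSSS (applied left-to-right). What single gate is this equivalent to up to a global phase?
I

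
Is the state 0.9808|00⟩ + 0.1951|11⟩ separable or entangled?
Entangled

Writing the state as a|00⟩ + b|01⟩ + c|10⟩ + d|11⟩, it is a product state iff ad − bc = 0.
Here (a, b, c, d) = (0.9808, 0, 0, 0.1951): ad − bc = (0.9808)(0.1951) − (0)(0) = 0.1914 ≠ 0, so the state is entangled.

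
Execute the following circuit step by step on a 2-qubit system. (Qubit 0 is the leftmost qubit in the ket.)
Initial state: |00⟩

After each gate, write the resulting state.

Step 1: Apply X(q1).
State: |01⟩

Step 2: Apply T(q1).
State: (1/√2 + (1/√2)i)|01⟩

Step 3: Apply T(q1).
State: i|01⟩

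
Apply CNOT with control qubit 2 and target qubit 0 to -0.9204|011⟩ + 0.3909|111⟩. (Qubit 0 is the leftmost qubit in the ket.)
0.3909|011⟩ - 0.9204|111⟩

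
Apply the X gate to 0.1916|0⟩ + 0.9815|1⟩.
0.9815|0⟩ + 0.1916|1⟩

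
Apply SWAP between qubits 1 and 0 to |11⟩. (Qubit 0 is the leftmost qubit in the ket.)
|11⟩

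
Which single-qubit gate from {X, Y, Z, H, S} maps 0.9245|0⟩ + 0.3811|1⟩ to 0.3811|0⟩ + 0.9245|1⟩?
X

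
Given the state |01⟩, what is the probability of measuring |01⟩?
1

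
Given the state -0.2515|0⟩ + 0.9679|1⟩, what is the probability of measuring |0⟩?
0.06325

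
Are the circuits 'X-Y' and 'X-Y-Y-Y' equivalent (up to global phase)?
Yes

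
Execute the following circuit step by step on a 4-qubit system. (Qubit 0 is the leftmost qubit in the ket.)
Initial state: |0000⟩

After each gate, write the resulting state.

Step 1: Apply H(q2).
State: 1/√2|0000⟩ + 1/√2|0010⟩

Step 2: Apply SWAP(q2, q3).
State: 1/√2|0000⟩ + 1/√2|0001⟩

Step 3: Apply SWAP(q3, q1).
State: 1/√2|0000⟩ + 1/√2|0100⟩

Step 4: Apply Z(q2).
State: 1/√2|0000⟩ + 1/√2|0100⟩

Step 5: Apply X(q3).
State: 1/√2|0001⟩ + 1/√2|0101⟩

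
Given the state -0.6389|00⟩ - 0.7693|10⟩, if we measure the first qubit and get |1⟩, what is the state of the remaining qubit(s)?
-|0⟩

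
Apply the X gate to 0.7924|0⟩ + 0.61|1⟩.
0.61|0⟩ + 0.7924|1⟩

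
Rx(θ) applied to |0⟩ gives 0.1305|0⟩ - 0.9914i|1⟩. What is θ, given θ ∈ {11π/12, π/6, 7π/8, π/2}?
11π/12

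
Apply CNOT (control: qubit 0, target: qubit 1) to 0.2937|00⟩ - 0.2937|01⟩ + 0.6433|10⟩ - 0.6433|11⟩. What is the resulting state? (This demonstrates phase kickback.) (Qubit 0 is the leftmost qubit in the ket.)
0.2937|00⟩ - 0.2937|01⟩ - 0.6433|10⟩ + 0.6433|11⟩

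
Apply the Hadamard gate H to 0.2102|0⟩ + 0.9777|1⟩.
0.84|0⟩ - 0.5427|1⟩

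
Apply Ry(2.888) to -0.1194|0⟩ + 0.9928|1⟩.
-0.9999|0⟩ + 0.007105|1⟩

Ry(2.888) = [[cos(θ/2), −sin(θ/2)], [sin(θ/2), cos(θ/2)]]; θ = 2.888, cos(θ/2) ≈ 0.126457, sin(θ/2) ≈ 0.991972.
With a = amp(|0⟩) = -0.1194 and b = amp(|1⟩) = 0.9928:
new amp(|0⟩) = (0.126457)·a + (-0.991972)·b = -0.9999
new amp(|1⟩) = (0.991972)·a + (0.126457)·b = 0.007105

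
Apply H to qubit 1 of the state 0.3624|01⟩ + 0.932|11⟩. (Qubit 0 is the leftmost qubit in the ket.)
0.2563|00⟩ - 0.2563|01⟩ + 0.659|10⟩ - 0.659|11⟩

H on qubit 1 mixes each pair of kets that differ only in qubit 1: amplitudes (a, b) of (|…0…⟩, |…1…⟩) become ((a + b)/√2, (a − b)/√2). Kets absent from the input have amplitude 0.
(|00⟩, |01⟩): (a, b) = (0, 0.3624) → (0.2563, -0.2563)
(|10⟩, |11⟩): (a, b) = (0, 0.932) → (0.659, -0.659)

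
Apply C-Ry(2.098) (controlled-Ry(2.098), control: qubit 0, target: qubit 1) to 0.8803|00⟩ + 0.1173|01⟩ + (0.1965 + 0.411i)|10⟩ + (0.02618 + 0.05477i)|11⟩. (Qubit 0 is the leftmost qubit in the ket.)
0.8803|00⟩ + 0.1173|01⟩ + (0.07525 + 0.1574i)|10⟩ + (0.1834 + 0.3836i)|11⟩

C-Ry(2.098) leaves the control-|0⟩ kets |00⟩, |01⟩ unchanged and applies Ry(2.098) to qubit 1 on the control-|1⟩ pair (|10⟩, |11⟩).
Ry(2.098) = [[cos(θ/2), −sin(θ/2)], [sin(θ/2), cos(θ/2)]]; θ = 2.098, cos(θ/2) ≈ 0.498438, sin(θ/2) ≈ 0.866925.
With a = amp(|10⟩) = (0.1965 + 0.411i) and b = amp(|11⟩) = (0.02618 + 0.05477i):
new amp(|10⟩) = (0.498438)·a + (-0.866925)·b = (0.07525 + 0.1574i)
new amp(|11⟩) = (0.866925)·a + (0.498438)·b = (0.1834 + 0.3836i)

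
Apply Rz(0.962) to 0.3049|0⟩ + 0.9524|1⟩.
(0.2703 - 0.1411i)|0⟩ + (0.8443 + 0.4406i)|1⟩

Rz(0.962) = [[e^(−iθ/2), 0], [0, e^(iθ/2)]] with e^(±iθ/2) = cos(θ/2) ± i·sin(θ/2); θ = 0.962, cos(θ/2) ≈ 0.886533, sin(θ/2) ≈ 0.462666.
With a = amp(|0⟩) = 0.3049 and b = amp(|1⟩) = 0.9524:
new amp(|0⟩) = (0.886533 - 0.462666i)·a = (0.2703 - 0.1411i)
new amp(|1⟩) = (0.886533 + 0.462666i)·b = (0.8443 + 0.4406i)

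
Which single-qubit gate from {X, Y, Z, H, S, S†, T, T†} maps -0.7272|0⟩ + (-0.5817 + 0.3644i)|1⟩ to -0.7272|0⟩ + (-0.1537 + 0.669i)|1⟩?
T†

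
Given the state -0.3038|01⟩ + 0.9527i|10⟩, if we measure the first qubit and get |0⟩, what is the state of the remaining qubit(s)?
-|1⟩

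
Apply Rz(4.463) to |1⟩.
(-0.6137 + 0.7896i)|1⟩

Rz(4.463) = [[e^(−iθ/2), 0], [0, e^(iθ/2)]] with e^(±iθ/2) = cos(θ/2) ± i·sin(θ/2); θ = 4.463, cos(θ/2) ≈ -0.613673, sin(θ/2) ≈ 0.789561.
With a = amp(|0⟩) = 0 and b = amp(|1⟩) = 1:
new amp(|0⟩) = (-0.613673 - 0.789561i)·a = 0
new amp(|1⟩) = (-0.613673 + 0.789561i)·b = (-0.6137 + 0.7896i)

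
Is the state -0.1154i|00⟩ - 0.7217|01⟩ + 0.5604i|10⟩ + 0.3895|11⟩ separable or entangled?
Entangled

Writing the state as a|00⟩ + b|01⟩ + c|10⟩ + d|11⟩, it is a product state iff ad − bc = 0.
Here (a, b, c, d) = (-0.1154i, -0.7217, 0.5604i, 0.3895): ad − bc = (-0.1154i)(0.3895) − (-0.7217)(0.5604i) = 0.3595i ≠ 0, so the state is entangled.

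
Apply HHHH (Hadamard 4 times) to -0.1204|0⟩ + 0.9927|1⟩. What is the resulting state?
-0.1204|0⟩ + 0.9927|1⟩

H² = I, so an even number of Hadamards cancels: H^4 = I and the state is unchanged.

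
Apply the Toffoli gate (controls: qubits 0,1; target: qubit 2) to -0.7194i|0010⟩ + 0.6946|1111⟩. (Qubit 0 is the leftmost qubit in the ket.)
-0.7194i|0010⟩ + 0.6946|1101⟩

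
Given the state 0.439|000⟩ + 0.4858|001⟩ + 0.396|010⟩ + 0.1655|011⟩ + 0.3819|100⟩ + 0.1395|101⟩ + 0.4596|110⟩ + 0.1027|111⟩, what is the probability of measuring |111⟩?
0.01055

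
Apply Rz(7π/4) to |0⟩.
(-0.9239 - 0.3827i)|0⟩

Rz(7π/4) = [[e^(−iθ/2), 0], [0, e^(iθ/2)]] with e^(±iθ/2) = cos(θ/2) ± i·sin(θ/2); θ = 7π/4, cos(θ/2) ≈ -0.92388, sin(θ/2) ≈ 0.382683.
With a = amp(|0⟩) = 1 and b = amp(|1⟩) = 0:
new amp(|0⟩) = (-0.92388 - 0.382683i)·a = (-0.9239 - 0.3827i)
new amp(|1⟩) = (-0.92388 + 0.382683i)·b = 0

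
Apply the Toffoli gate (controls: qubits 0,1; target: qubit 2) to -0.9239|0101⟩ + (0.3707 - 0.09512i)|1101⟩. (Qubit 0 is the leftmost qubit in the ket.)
-0.9239|0101⟩ + (0.3707 - 0.09512i)|1111⟩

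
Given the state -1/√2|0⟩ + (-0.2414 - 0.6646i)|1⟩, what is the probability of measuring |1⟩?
0.5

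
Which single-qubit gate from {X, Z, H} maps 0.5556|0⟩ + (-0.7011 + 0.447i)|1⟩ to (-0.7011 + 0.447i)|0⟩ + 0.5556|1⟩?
X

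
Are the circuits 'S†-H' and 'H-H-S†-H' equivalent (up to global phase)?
Yes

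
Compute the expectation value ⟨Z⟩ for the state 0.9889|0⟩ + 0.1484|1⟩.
0.9559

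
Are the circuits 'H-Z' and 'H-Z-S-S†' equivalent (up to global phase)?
Yes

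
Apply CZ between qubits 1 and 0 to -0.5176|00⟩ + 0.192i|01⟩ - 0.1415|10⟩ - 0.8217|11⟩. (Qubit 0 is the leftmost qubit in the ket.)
-0.5176|00⟩ + 0.192i|01⟩ - 0.1415|10⟩ + 0.8217|11⟩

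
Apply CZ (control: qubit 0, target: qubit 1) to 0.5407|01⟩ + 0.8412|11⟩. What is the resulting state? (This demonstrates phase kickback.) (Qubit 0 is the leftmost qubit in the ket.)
0.5407|01⟩ - 0.8412|11⟩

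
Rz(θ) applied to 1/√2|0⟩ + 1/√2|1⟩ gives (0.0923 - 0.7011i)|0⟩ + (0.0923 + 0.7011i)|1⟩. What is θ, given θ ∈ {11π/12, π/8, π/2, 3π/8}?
11π/12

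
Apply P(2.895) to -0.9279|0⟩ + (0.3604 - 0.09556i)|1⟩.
-0.9279|0⟩ + (-0.3262 + 0.1806i)|1⟩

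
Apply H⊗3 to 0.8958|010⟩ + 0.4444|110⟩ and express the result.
0.4738|000⟩ + 0.4738|001⟩ - 0.4738|010⟩ - 0.4738|011⟩ + 0.1596|100⟩ + 0.1596|101⟩ - 0.1596|110⟩ - 0.1596|111⟩

H⊗3 gives amp(|y⟩) = (1/2√2) Σ_x (−1)^(x·y) amp(|x⟩), where x·y is the number of positions in which both x and y have a 1.
|000⟩: (0.8958 + 0.4444)/(2√2) = 0.4738
|001⟩: (0.8958 + 0.4444)/(2√2) = 0.4738
|010⟩: (-0.8958 - 0.4444)/(2√2) = -0.4738
|011⟩: (-0.8958 - 0.4444)/(2√2) = -0.4738
|100⟩: (0.8958 - 0.4444)/(2√2) = 0.1596
|101⟩: (0.8958 - 0.4444)/(2√2) = 0.1596
|110⟩: (-0.8958 + 0.4444)/(2√2) = -0.1596
|111⟩: (-0.8958 + 0.4444)/(2√2) = -0.1596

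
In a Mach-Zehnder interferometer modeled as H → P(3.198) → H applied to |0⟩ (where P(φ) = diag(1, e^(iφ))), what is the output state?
(0.0007952 - 0.02819i)|0⟩ + (0.9992 + 0.02819i)|1⟩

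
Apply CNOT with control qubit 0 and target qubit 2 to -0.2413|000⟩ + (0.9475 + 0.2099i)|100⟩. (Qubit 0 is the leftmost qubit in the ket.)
-0.2413|000⟩ + (0.9475 + 0.2099i)|101⟩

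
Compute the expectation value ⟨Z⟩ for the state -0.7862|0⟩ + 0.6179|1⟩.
0.2363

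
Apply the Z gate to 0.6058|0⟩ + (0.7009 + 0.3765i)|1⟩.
0.6058|0⟩ + (-0.7009 - 0.3765i)|1⟩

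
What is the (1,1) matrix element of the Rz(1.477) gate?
(0.7395 + 0.6732i)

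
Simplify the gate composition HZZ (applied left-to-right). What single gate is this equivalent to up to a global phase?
H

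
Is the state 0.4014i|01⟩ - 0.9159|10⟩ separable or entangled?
Entangled

Writing the state as a|00⟩ + b|01⟩ + c|10⟩ + d|11⟩, it is a product state iff ad − bc = 0.
Here (a, b, c, d) = (0, 0.4014i, -0.9159, 0): ad − bc = (0)(0) − (0.4014i)(-0.9159) = 0.3676i ≠ 0, so the state is entangled.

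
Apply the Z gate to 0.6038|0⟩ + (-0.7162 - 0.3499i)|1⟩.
0.6038|0⟩ + (0.7162 + 0.3499i)|1⟩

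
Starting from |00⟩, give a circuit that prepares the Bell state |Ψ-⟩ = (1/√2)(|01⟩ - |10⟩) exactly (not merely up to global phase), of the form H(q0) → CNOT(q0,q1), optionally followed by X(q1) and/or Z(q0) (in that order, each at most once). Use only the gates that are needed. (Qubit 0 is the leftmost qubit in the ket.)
H(q0) → CNOT(q0,q1) → X(q1) → Z(q0)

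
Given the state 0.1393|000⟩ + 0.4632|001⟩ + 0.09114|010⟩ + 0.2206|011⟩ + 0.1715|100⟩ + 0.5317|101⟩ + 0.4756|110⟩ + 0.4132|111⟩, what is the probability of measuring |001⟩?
0.2146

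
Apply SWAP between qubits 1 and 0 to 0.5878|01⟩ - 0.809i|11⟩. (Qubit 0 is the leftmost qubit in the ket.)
0.5878|10⟩ - 0.809i|11⟩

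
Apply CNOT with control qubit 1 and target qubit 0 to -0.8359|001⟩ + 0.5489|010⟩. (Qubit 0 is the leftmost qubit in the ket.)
-0.8359|001⟩ + 0.5489|110⟩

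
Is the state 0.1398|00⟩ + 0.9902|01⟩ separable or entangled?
Separable

Writing the state as a|00⟩ + b|01⟩ + c|10⟩ + d|11⟩, it is a product state iff ad − bc = 0.
Here (a, b, c, d) = (0.1398, 0.9902, 0, 0): ad − bc = (0.1398)(0) − (0.9902)(0) = 0, so the state is separable.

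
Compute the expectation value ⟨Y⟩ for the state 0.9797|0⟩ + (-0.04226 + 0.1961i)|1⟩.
0.3842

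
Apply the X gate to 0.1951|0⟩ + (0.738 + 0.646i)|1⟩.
(0.738 + 0.646i)|0⟩ + 0.1951|1⟩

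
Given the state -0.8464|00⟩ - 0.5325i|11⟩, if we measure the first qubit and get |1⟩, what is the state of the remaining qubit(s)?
-i|1⟩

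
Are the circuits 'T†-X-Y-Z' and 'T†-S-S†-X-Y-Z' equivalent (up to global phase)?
Yes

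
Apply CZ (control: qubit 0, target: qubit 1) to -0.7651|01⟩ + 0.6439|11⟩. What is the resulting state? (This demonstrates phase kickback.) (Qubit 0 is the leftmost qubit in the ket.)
-0.7651|01⟩ - 0.6439|11⟩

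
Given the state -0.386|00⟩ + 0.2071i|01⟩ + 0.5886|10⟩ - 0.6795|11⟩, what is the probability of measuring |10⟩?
0.3464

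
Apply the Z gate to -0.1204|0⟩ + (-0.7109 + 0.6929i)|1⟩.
-0.1204|0⟩ + (0.7109 - 0.6929i)|1⟩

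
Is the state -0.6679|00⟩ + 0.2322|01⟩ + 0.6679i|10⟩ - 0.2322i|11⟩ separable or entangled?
Separable

Writing the state as a|00⟩ + b|01⟩ + c|10⟩ + d|11⟩, it is a product state iff ad − bc = 0.
Here (a, b, c, d) = (-0.6679, 0.2322, 0.6679i, -0.2322i): ad − bc = (-0.6679)(-0.2322i) − (0.2322)(0.6679i) = 0, so the state is separable.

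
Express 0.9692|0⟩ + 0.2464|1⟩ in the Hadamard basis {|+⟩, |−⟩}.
0.8596|+⟩ + 0.5111|−⟩

With |ψ⟩ = α|0⟩ + β|1⟩, the Hadamard-basis coefficients are ⟨+|ψ⟩ = (α + β)/√2 and ⟨−|ψ⟩ = (α − β)/√2.
Here α = 0.9692, β = 0.2464: (α + β)/√2 = 0.8596, (α − β)/√2 = 0.5111.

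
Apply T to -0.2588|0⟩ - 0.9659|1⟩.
-0.2588|0⟩ + (-0.683 - 0.683i)|1⟩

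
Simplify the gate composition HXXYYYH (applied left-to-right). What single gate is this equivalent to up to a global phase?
Y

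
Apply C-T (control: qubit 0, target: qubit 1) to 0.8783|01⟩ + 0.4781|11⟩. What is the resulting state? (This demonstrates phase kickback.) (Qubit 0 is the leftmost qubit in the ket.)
0.8783|01⟩ + (0.3381 + 0.3381i)|11⟩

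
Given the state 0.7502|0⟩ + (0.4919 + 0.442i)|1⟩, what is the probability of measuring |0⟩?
0.5628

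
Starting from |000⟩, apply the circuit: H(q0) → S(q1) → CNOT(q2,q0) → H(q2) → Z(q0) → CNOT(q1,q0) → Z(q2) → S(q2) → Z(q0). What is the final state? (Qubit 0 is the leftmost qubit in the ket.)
1/2|000⟩ - (1/2)i|001⟩ + 1/2|100⟩ - (1/2)i|101⟩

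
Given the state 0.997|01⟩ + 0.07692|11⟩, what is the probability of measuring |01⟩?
0.994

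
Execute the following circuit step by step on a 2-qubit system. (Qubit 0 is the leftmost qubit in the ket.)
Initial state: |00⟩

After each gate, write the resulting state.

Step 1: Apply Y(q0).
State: i|10⟩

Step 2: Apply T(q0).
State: (-1/√2 + (1/√2)i)|10⟩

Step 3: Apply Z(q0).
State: (1/√2 - (1/√2)i)|10⟩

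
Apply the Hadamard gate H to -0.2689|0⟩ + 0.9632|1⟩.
0.4909|0⟩ - 0.8712|1⟩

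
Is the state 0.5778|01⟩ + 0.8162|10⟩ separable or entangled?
Entangled

Writing the state as a|00⟩ + b|01⟩ + c|10⟩ + d|11⟩, it is a product state iff ad − bc = 0.
Here (a, b, c, d) = (0, 0.5778, 0.8162, 0): ad − bc = (0)(0) − (0.5778)(0.8162) = -0.4716 ≠ 0, so the state is entangled.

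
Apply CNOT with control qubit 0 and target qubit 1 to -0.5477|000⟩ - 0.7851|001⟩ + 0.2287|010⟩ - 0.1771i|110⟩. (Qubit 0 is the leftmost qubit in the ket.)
-0.5477|000⟩ - 0.7851|001⟩ + 0.2287|010⟩ - 0.1771i|100⟩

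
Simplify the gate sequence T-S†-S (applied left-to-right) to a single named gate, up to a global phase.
T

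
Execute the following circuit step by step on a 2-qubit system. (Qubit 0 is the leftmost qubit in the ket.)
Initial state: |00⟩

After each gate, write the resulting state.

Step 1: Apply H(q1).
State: 1/√2|00⟩ + 1/√2|01⟩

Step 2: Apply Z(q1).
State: 1/√2|00⟩ - 1/√2|01⟩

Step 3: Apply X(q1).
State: -1/√2|00⟩ + 1/√2|01⟩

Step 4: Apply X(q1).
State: 1/√2|00⟩ - 1/√2|01⟩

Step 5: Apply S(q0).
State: 1/√2|00⟩ - 1/√2|01⟩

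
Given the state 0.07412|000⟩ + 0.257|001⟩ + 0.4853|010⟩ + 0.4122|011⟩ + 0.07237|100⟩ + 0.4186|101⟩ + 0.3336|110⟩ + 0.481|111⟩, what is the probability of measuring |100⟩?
0.005237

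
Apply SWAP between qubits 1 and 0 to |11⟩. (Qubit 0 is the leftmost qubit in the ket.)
|11⟩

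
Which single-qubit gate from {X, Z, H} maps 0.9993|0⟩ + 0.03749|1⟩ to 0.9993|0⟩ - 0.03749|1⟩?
Z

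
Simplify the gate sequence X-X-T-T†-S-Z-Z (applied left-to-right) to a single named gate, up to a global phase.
S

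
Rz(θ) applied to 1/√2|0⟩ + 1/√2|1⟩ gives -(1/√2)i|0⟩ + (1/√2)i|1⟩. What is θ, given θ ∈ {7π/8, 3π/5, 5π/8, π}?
π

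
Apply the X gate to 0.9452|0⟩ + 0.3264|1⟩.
0.3264|0⟩ + 0.9452|1⟩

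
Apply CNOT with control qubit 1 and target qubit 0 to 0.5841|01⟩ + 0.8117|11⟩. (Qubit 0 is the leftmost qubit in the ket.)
0.8117|01⟩ + 0.5841|11⟩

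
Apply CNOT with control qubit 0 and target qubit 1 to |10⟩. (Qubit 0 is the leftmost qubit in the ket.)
|11⟩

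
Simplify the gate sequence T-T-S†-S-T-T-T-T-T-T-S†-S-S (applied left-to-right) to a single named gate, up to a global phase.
S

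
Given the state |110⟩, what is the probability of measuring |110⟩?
1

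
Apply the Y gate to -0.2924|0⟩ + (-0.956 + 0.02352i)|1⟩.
(0.02352 + 0.956i)|0⟩ - 0.2924i|1⟩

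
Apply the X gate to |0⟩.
|1⟩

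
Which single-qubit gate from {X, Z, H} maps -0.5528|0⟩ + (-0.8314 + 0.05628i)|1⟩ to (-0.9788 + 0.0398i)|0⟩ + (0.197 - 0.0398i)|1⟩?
H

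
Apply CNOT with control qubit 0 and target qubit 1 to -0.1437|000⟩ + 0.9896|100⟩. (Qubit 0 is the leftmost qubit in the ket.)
-0.1437|000⟩ + 0.9896|110⟩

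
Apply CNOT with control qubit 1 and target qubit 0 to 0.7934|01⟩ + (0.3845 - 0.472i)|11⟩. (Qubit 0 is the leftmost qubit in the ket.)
(0.3845 - 0.472i)|01⟩ + 0.7934|11⟩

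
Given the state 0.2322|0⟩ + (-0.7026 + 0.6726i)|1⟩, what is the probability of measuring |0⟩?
0.05392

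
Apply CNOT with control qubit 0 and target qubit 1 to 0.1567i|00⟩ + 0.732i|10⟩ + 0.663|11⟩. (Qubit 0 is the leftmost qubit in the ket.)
0.1567i|00⟩ + 0.663|10⟩ + 0.732i|11⟩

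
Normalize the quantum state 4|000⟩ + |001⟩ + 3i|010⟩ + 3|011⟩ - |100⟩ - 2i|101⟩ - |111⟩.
0.6247|000⟩ + 0.1562|001⟩ + 0.4685i|010⟩ + 0.4685|011⟩ - 0.1562|100⟩ - 0.3123i|101⟩ - 0.1562|111⟩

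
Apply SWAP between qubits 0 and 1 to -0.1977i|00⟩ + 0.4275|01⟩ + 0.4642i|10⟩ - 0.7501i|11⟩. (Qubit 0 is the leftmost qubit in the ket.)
-0.1977i|00⟩ + 0.4642i|01⟩ + 0.4275|10⟩ - 0.7501i|11⟩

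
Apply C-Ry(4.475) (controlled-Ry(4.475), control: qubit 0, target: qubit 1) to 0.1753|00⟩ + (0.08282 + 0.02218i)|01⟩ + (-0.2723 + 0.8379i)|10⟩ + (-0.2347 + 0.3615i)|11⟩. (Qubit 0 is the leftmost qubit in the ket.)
0.1753|00⟩ + (0.08282 + 0.02218i)|01⟩ + (0.3528 - 0.8022i)|10⟩ + (-0.06885 + 0.4349i)|11⟩

C-Ry(4.475) leaves the control-|0⟩ kets |00⟩, |01⟩ unchanged and applies Ry(4.475) to qubit 1 on the control-|1⟩ pair (|10⟩, |11⟩).
Ry(4.475) = [[cos(θ/2), −sin(θ/2)], [sin(θ/2), cos(θ/2)]]; θ = 4.475, cos(θ/2) ≈ -0.618399, sin(θ/2) ≈ 0.785864.
With a = amp(|10⟩) = (-0.2723 + 0.8379i) and b = amp(|11⟩) = (-0.2347 + 0.3615i):
new amp(|10⟩) = (-0.618399)·a + (-0.785864)·b = (0.3528 - 0.8022i)
new amp(|11⟩) = (0.785864)·a + (-0.618399)·b = (-0.06885 + 0.4349i)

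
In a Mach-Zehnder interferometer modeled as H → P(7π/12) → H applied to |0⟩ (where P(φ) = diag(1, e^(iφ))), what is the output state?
(0.3706 + 0.483i)|0⟩ + (0.6294 - 0.483i)|1⟩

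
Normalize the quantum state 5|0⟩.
|0⟩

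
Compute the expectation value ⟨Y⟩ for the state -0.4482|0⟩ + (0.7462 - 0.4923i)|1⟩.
0.4413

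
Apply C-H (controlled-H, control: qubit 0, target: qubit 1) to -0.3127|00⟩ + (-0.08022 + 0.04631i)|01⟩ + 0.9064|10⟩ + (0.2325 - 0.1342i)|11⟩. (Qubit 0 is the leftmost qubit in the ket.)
-0.3127|00⟩ + (-0.08022 + 0.04631i)|01⟩ + (0.8053 - 0.09489i)|10⟩ + (0.4765 + 0.09489i)|11⟩

C-H leaves the control-|0⟩ kets |00⟩, |01⟩ unchanged and applies H to qubit 1 on the control-|1⟩ pair (|10⟩, |11⟩).
H = [[1/√2, 1/√2], [1/√2, -1/√2]].
With a = amp(|10⟩) = 0.9064 and b = amp(|11⟩) = (0.2325 - 0.1342i):
new amp(|10⟩) = (1/√2)·a + (1/√2)·b = (0.8053 - 0.09489i)
new amp(|11⟩) = (1/√2)·a + (-1/√2)·b = (0.4765 + 0.09489i)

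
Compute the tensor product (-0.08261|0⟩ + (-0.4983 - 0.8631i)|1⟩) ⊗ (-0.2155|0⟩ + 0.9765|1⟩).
0.0178|00⟩ - 0.08067|01⟩ + (0.1074 + 0.186i)|10⟩ + (-0.4866 - 0.8428i)|11⟩

amp(|b₁b₂…⟩) = product of the factor amplitudes for bits b₁, b₂, …; only kets whose every factor amplitude is nonzero survive.
|00⟩: (-0.08261)(-0.2155) = 0.0178
|01⟩: (-0.08261)(0.9765) = -0.08067
|10⟩: (-0.4983 - 0.8631i)(-0.2155) = (0.1074 + 0.186i)
|11⟩: (-0.4983 - 0.8631i)(0.9765) = (-0.4866 - 0.8428i)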